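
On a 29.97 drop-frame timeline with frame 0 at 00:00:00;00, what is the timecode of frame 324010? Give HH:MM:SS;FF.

03:00:11;04

Ten DF minutes hold 17982 frames, so frame 324010 lies in block 18 (frames 323676–341657) with 334 frames into that block.
The block's first minute is 1800 frames and the rest 1798 each; 334 frames reaches minute 0, so 18 × 18 + 0 × 2 = 324 labels have been skipped so far.
Adding those back, label number 324010 + 324 = 324334 at 30 labels/s is 10811 s + 4 f = 3 h 0 min 11 s frame 4, i.e. 03:00:11;04.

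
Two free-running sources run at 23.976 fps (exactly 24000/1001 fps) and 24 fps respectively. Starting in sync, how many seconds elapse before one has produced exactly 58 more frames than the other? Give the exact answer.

The gap grows by |24 − 24000/1001| = 24/1001 frames per second.
Time for a 58-frame gap: 58 ÷ (24/1001) = 29029/12 s.

29029/12 seconds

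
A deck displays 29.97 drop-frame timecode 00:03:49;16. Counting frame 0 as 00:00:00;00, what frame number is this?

Complete 10-minute blocks: 0, each 17982 frames → 0.
Remaining 3 whole minutes in the current block: 1800 + 2 × 1798 = 5396 frames.
Within the current minute: 49 × 30 + 16 − 2 = 1484 (labels ;00/;01 skipped at this minute). Total = 0 + 5396 + 1484 = 6880.

6880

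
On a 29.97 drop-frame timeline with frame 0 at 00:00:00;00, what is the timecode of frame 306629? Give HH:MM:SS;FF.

02:50:31;05

Ten DF minutes hold 17982 frames, so frame 306629 lies in block 17 (frames 305694–323675) with 935 frames into that block.
The block's first minute is 1800 frames and the rest 1798 each; 935 frames reaches minute 0, so 17 × 18 + 0 × 2 = 306 labels have been skipped so far.
Adding those back, label number 306629 + 306 = 306935 at 30 labels/s is 10231 s + 5 f = 2 h 50 min 31 s frame 5, i.e. 02:50:31;05.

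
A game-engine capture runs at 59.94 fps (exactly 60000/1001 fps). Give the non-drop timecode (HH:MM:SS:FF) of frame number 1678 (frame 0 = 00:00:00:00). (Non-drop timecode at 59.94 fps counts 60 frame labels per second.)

00:00:27:58

1678 ÷ 60 = 27 full seconds, remainder 58 frames.
27 s = 0 h 0 min 27 s.
Timecode: 00:00:27:58.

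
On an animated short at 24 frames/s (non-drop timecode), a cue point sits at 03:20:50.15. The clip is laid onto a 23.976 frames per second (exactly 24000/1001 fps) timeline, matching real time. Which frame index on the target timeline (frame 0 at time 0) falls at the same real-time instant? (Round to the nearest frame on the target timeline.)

Source frame index: (3×3600 + 20×60 + 50) × 24 + 15 = 289215.
Real time: 289215 / (24) = 96405/8 s.
Target frame: (96405/8) × (24000/1001) = 289215000/1001 ≈ 288926.074 → 288926.

frame 288926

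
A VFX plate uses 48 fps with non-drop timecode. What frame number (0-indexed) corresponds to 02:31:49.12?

frame 437244

Total seconds to the label: (2 × 3600 + 31 × 60 + 49) = 9109.
Frame index = 9109 × 48 + 12 = 437244.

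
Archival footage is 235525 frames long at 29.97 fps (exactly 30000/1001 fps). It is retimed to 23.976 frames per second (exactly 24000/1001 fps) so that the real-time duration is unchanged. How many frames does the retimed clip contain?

Target frames = source frames × (target rate / source rate) = 235525 × (24000/1001)/(30000/1001) = 235525 × 4/5 = 188420.

188420 frames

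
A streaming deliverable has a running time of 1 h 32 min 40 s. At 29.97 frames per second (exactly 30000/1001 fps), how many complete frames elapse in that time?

166633 frames

1 h 32 min 40 s = 5560 s.
Frames = 5560 × 30000/1001 = 166800000/1001 ≈ 166633.3666.
Complete frames: 166633.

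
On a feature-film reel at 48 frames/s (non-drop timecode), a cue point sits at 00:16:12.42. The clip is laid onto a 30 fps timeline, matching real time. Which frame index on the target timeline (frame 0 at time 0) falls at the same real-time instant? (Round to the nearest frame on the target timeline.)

Source frame index: (0×3600 + 16×60 + 12) × 48 + 42 = 46698.
Real time: 46698 / (48) = 7783/8 s.
Target frame: (7783/8) × (30) = 116745/4 ≈ 29186.250 → 29186.

frame 29186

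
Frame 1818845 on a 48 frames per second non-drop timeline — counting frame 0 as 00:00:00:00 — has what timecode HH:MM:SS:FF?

10:31:32:29

1818845 ÷ 48 = 37892 full seconds, remainder 29 frames.
37892 s = 10 h 31 min 32 s.
Timecode: 10:31:32:29.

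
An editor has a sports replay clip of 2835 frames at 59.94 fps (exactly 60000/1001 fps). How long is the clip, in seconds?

Running time = 2835 / (60000/1001) = 47.29725 s.

47.29725 seconds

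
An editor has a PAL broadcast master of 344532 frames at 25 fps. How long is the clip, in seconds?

13781.28 seconds

Running time = 344532 / (25) = 13781.28 s.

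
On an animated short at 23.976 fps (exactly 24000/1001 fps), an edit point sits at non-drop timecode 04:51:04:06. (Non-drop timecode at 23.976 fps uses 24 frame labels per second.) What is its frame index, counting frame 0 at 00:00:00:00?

Total seconds to the label: (4 × 3600 + 51 × 60 + 4) = 17464.
Frame index = 17464 × 24 + 6 = 419142.

419142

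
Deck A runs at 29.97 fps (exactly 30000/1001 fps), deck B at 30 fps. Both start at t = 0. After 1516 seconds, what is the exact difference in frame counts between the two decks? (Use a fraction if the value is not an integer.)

A emits 30000/1001 × 1516 = 45480000/1001 frames; B emits 30 × 1516 = 45480.
Difference = 45480/1001 frames (≈ 45.4346); B is ahead of A.

45480/1001 frames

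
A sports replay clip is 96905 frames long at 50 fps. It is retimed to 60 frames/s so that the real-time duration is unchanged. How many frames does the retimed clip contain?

116286 frames

Target frames = source frames × (target rate / source rate) = 96905 × (60)/(50) = 96905 × 6/5 = 116286.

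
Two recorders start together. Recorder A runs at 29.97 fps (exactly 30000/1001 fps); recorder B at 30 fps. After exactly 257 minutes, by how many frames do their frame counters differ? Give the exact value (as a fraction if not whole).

257 min = 15420 s.
A emits 30000/1001 × 15420 = 462600000/1001 frames; B emits 30 × 15420 = 462600.
Difference = 462600/1001 frames (≈ 462.1379); B is ahead of A.

462600/1001 frames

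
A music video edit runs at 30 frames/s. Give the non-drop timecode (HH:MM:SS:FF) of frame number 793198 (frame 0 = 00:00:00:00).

07:20:39:28

793198 ÷ 30 = 26439 full seconds, remainder 28 frames.
26439 s = 7 h 20 min 39 s.
Timecode: 07:20:39:28.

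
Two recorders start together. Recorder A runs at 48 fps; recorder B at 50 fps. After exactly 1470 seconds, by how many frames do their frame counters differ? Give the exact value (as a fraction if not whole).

2940 frames

A emits 48 × 1470 = 70560 frames; B emits 50 × 1470 = 73500.
Difference = 2940 frames; B is ahead of A.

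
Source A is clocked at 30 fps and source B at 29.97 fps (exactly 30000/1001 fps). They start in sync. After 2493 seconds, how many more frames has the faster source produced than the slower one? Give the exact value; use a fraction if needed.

74790/1001 frames

A emits 30 × 2493 = 74790 frames; B emits 30000/1001 × 2493 = 74790000/1001.
Difference = 74790/1001 frames (≈ 74.7153); B is behind A.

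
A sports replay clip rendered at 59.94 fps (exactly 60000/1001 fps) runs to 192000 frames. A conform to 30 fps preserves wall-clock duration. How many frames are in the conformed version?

Target frames = source frames × (target rate / source rate) = 192000 × (30)/(60000/1001) = 192000 × 1001/2000 = 96096.

96096 frames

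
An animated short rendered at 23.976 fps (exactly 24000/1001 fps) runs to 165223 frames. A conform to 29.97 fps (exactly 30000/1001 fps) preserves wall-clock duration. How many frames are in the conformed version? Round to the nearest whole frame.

Frames at target rate = 165223 × (30000/1001) / (24000/1001) = 826115/4 ≈ 206528.750.
Nearest whole frame: 206529.

206529 frames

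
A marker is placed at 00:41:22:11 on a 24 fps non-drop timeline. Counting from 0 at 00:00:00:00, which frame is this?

frame 59579

Total seconds to the label: (0 × 3600 + 41 × 60 + 22) = 2482.
Frame index = 2482 × 24 + 11 = 59579.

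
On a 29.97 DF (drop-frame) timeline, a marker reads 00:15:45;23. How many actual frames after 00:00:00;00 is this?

As if non-drop at 30 labels/s: (0 × 3600 + 15 × 60 + 45) × 30 + 23 = 28373.
Minute boundaries passed: 15; those not divisible by 10: 15 − 1 = 14; dropped labels = 2 × 14 = 28.
Actual frame index = 28373 − 28 = 28345.

28345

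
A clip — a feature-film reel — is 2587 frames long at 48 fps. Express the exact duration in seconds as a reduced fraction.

2587/48 seconds

Running time = 2587 ÷ (48) = 2587 × 1/48 = 2587/48 s.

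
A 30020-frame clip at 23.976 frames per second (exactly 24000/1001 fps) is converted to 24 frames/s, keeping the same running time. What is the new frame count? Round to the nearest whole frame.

30050 frames

Frames at target rate = 30020 × (24) / (24000/1001) = 1502501/50 ≈ 30050.020.
Nearest whole frame: 30050.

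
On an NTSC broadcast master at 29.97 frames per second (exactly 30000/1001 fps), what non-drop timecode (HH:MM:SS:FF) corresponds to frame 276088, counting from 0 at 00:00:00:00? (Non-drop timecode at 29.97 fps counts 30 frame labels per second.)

276088 ÷ 30 = 9202 full seconds, remainder 28 frames.
9202 s = 2 h 33 min 22 s.
Timecode: 02:33:22:28.

02:33:22:28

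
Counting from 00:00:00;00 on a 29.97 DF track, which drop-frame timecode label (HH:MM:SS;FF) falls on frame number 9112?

Each 10-minute DF block holds 10 × 60 × 30 − 9 × 2 = 17982 frames. 9112 ÷ 17982 → 0 full blocks, remainder 9112.
Within the partial block the first minute is 1800 frames and each further minute 1798, so 5 further minute boundaries passed. Total skipped labels = 18 × 0 + 2 × 5 = 10.
Non-drop label index = 9112 + 10 = 9122; at 30 labels/s that is 00:05:04:02, i.e. DF 00:05:04;02.

00:05:04;02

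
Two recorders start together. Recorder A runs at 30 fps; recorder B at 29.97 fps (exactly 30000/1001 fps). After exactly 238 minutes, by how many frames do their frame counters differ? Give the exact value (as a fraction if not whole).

238 min = 14280 s.
A emits 30 × 14280 = 428400 frames; B emits 30000/1001 × 14280 = 61200000/143.
Difference = 61200/143 frames (≈ 427.9720); B is behind A.

61200/143 frames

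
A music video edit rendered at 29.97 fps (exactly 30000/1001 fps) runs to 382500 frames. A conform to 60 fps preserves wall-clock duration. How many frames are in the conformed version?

765765 frames

Target frames = source frames × (target rate / source rate) = 382500 × (60)/(30000/1001) = 382500 × 1001/500 = 765765.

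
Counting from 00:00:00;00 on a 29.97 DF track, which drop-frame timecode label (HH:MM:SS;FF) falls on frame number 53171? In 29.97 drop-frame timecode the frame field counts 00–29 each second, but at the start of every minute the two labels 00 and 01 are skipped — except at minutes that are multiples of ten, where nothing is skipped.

Each 10-minute DF block holds 10 × 60 × 30 − 9 × 2 = 17982 frames. 53171 ÷ 17982 → 2 full blocks, remainder 17207.
Within the partial block the first minute is 1800 frames and each further minute 1798, so 9 further minute boundaries passed. Total skipped labels = 18 × 2 + 2 × 9 = 54.
Non-drop label index = 53171 + 54 = 53225; at 30 labels/s that is 00:29:34:05, i.e. DF 00:29:34;05.

00:29:34;05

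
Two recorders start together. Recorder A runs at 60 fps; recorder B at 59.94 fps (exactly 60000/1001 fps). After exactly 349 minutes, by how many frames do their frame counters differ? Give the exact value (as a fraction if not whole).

349 min = 20940 s.
A emits 60 × 20940 = 1256400 frames; B emits 60000/1001 × 20940 = 1256400000/1001.
Difference = 1256400/1001 frames (≈ 1255.1449); B is behind A.

1256400/1001 frames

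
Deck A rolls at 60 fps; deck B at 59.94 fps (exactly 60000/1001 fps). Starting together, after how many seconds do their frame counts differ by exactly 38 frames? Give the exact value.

19019/30 seconds

The gap grows by |60000/1001 − 60| = 60/1001 frames per second.
Time for a 38-frame gap: 38 ÷ (60/1001) = 19019/30 s.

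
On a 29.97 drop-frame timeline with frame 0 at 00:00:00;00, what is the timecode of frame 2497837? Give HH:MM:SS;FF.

Each 10-minute DF block holds 10 × 60 × 30 − 9 × 2 = 17982 frames. 2497837 ÷ 17982 → 138 full blocks, remainder 16321.
Within the partial block the first minute is 1800 frames and each further minute 1798, so 9 further minute boundaries passed. Total skipped labels = 18 × 138 + 2 × 9 = 2502.
Non-drop label index = 2497837 + 2502 = 2500339; at 30 labels/s that is 23:09:04:19, i.e. DF 23:09:04;19.

23:09:04;19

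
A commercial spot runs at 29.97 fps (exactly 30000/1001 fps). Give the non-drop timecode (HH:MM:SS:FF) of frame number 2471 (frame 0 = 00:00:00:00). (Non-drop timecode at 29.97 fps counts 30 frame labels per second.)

00:01:22:11

2471 ÷ 30 = 82 full seconds, remainder 11 frames.
82 s = 0 h 1 min 22 s.
Timecode: 00:01:22:11.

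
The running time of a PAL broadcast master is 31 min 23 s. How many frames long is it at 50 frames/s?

31 min 23 s = 1883 s.
Frames = 1883 × 50 = 94150.

94150 frames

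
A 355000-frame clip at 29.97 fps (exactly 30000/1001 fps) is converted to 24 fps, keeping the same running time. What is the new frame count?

Target frames = source frames × (target rate / source rate) = 355000 × (24)/(30000/1001) = 355000 × 1001/1250 = 284284.

284284 frames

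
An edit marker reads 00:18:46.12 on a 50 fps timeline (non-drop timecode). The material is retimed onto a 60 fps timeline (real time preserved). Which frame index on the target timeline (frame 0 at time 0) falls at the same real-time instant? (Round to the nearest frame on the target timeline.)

Source frame index: (0×3600 + 18×60 + 46) × 50 + 12 = 56312.
Real time: 56312 / (50) = 28156/25 s.
Target frame: (28156/25) × (60) = 337872/5 ≈ 67574.400 → 67574.

frame 67574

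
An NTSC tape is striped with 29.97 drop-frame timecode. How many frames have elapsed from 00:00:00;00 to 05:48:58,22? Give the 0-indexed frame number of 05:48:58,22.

Complete 10-minute blocks: 34, each 17982 frames → 611388.
Remaining 8 whole minutes in the current block: 1800 + 7 × 1798 = 14386 frames.
Within the current minute: 58 × 30 + 22 − 2 = 1760 (labels ;00/;01 skipped at this minute). Total = 611388 + 14386 + 1760 = 627534.

627534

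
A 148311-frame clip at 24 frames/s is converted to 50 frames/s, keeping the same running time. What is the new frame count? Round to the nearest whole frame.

308981 frames

Frames at target rate = 148311 × (50) / (24) = 1235925/4 ≈ 308981.250.
Nearest whole frame: 308981.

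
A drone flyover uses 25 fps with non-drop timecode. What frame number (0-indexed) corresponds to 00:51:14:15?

frame 76865

Total seconds to the label: (0 × 3600 + 51 × 60 + 14) = 3074.
Frame index = 3074 × 25 + 15 = 76865.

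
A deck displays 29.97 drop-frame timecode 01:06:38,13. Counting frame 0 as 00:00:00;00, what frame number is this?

Complete 10-minute blocks: 6, each 17982 frames → 107892.
Remaining 6 whole minutes in the current block: 1800 + 5 × 1798 = 10790 frames.
Within the current minute: 38 × 30 + 13 − 2 = 1151 (labels ;00/;01 skipped at this minute). Total = 107892 + 10790 + 1151 = 119833.

119833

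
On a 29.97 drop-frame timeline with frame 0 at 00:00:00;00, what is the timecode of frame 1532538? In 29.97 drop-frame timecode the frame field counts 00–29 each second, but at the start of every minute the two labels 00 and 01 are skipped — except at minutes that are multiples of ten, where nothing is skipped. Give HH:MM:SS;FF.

14:12:15;22

Each 10-minute DF block holds 10 × 60 × 30 − 9 × 2 = 17982 frames. 1532538 ÷ 17982 → 85 full blocks, remainder 4068.
Within the partial block the first minute is 1800 frames and each further minute 1798, so 2 further minute boundaries passed. Total skipped labels = 18 × 85 + 2 × 2 = 1534.
Non-drop label index = 1532538 + 1534 = 1534072; at 30 labels/s that is 14:12:15:22, i.e. DF 14:12:15;22.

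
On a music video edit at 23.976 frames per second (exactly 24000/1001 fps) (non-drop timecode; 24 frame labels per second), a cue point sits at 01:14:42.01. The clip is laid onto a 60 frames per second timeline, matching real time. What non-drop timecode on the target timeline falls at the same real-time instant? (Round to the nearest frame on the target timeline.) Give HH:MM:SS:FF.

Source frame index: (1×3600 + 14×60 + 42) × 24 + 1 = 107569.
Real time: 107569 / (24000/1001) = 107676569/24000 s.
Target frame: (107676569/24000) × (60) = 107676569/400 ≈ 269191.422 → 269191.
At 60 labels/s: frame 269191 → 01:14:46:31.

01:14:46:31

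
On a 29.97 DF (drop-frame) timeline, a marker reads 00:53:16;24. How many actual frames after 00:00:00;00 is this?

95808

Complete 10-minute blocks: 5, each 17982 frames → 89910.
Remaining 3 whole minutes in the current block: 1800 + 2 × 1798 = 5396 frames.
Within the current minute: 16 × 30 + 24 − 2 = 502 (labels ;00/;01 skipped at this minute). Total = 89910 + 5396 + 502 = 95808.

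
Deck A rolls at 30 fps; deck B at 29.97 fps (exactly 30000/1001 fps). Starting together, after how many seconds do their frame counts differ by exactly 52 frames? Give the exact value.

The gap grows by |30000/1001 − 30| = 30/1001 frames per second.
Time for a 52-frame gap: 52 ÷ (30/1001) = 26026/15 s.

26026/15 seconds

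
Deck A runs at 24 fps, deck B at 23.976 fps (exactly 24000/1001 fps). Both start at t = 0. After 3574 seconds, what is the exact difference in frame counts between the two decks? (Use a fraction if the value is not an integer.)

85776/1001 frames

A emits 24 × 3574 = 85776 frames; B emits 24000/1001 × 3574 = 85776000/1001.
Difference = 85776/1001 frames (≈ 85.6903); B is behind A.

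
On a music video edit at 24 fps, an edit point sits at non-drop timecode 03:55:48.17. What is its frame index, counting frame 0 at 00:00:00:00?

339569

Total seconds to the label: (3 × 3600 + 55 × 60 + 48) = 14148.
Frame index = 14148 × 24 + 17 = 339569.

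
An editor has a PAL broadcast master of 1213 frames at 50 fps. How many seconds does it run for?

24.26 seconds

Running time = 1213 / (50) = 24.26 s.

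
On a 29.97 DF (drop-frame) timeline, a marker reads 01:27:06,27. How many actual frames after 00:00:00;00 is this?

156649

Complete 10-minute blocks: 8, each 17982 frames → 143856.
Remaining 7 whole minutes in the current block: 1800 + 6 × 1798 = 12588 frames.
Within the current minute: 6 × 30 + 27 − 2 = 205 (labels ;00/;01 skipped at this minute). Total = 143856 + 12588 + 205 = 156649.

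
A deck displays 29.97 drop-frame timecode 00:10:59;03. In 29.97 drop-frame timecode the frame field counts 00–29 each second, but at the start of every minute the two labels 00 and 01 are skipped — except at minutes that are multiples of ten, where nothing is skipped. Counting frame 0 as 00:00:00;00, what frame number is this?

Complete 10-minute blocks: 1, each 17982 frames → 17982.
Remaining 0 whole minutes in the current block: 0 frames.
Within the current minute: 59 × 30 + 3 = 1773. Total = 17982 + 0 + 1773 = 19755.

19755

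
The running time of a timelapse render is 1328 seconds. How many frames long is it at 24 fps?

Frames = 1328 × 24 = 31872.

31872 frames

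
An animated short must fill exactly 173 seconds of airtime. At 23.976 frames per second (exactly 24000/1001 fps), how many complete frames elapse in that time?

4147 frames

Frames = 173 × 24000/1001 = 4152000/1001 ≈ 4147.8521.
Complete frames: 4147.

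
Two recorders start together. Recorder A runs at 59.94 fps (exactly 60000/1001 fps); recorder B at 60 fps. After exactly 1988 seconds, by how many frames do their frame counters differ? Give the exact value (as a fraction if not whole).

17040/143 frames

A emits 60000/1001 × 1988 = 17040000/143 frames; B emits 60 × 1988 = 119280.
Difference = 17040/143 frames (≈ 119.1608); B is ahead of A.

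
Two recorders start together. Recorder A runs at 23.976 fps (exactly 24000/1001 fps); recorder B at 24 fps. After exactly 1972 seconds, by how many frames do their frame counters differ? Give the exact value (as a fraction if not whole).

47328/1001 frames

A emits 24000/1001 × 1972 = 47328000/1001 frames; B emits 24 × 1972 = 47328.
Difference = 47328/1001 frames (≈ 47.2807); B is ahead of A.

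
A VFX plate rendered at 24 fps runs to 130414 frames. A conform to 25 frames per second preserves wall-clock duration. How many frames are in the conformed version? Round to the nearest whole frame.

Frames at target rate = 130414 × (25) / (24) = 1630175/12 ≈ 135847.917.
Nearest whole frame: 135848.

135848 frames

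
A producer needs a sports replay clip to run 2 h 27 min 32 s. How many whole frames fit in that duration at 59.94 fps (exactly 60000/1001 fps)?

530589 frames

2 h 27 min 32 s = 8852 s.
Frames = 8852 × 60000/1001 = 531120000/1001 ≈ 530589.4106.
Complete frames: 530589.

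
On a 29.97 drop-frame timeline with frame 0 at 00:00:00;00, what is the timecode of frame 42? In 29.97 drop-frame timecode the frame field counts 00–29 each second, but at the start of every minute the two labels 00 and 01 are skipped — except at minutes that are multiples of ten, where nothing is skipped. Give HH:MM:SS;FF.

00:00:01;12

Each 10-minute DF block holds 10 × 60 × 30 − 9 × 2 = 17982 frames. 42 ÷ 17982 → 0 full blocks, remainder 42.
Within the partial block the first minute is 1800 frames and each further minute 1798, so 0 further minute boundaries passed. Total skipped labels = 18 × 0 + 2 × 0 = 0.
Non-drop label index = 42 + 0 = 42; at 30 labels/s that is 00:00:01:12, i.e. DF 00:00:01;12.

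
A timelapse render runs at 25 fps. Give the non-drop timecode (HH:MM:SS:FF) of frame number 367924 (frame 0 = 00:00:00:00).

04:05:16:24

367924 ÷ 25 = 14716 full seconds, remainder 24 frames.
14716 s = 4 h 5 min 16 s.
Timecode: 04:05:16:24.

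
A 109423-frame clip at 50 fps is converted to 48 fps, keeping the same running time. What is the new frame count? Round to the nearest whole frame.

Frames at target rate = 109423 × (48) / (50) = 2626152/25 ≈ 105046.080.
Nearest whole frame: 105046.

105046 frames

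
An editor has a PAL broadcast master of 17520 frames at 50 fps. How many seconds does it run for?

350.4 seconds

Running time = 17520 / (50) = 350.4 s.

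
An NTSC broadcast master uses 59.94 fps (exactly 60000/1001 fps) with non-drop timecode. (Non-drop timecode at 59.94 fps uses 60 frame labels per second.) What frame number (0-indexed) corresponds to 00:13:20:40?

frame 48040

Total seconds to the label: (0 × 3600 + 13 × 60 + 20) = 800.
Frame index = 800 × 60 + 40 = 48040.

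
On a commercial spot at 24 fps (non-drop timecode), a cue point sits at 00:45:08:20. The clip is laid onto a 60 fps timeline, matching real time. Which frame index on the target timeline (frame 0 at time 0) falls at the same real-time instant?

Source frame index: (0×3600 + 45×60 + 8) × 24 + 20 = 65012.
Real time: 65012 / (24) = 16253/6 s.
Target frame: (16253/6) × (60) = 162530.

frame 162530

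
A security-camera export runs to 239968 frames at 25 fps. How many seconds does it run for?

9598.72 seconds

Running time = 239968 / (25) = 9598.72 s.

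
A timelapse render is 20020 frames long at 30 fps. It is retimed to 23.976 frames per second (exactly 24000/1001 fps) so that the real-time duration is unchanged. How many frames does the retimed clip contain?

Target frames = source frames × (target rate / source rate) = 20020 × (24000/1001)/(30) = 20020 × 800/1001 = 16000.

16000 frames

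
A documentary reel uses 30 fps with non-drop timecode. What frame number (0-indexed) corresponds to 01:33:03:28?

Total seconds to the label: (1 × 3600 + 33 × 60 + 3) = 5583.
Frame index = 5583 × 30 + 28 = 167518.

167518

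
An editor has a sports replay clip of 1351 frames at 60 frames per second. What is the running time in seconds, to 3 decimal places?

Running time = 1351 × 1/60 = 1351/60 s ≈ 22.517 s.

22.517 seconds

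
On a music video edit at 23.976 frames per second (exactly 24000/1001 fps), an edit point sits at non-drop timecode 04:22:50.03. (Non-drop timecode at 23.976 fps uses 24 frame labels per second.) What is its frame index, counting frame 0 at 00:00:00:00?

frame 378483

Total seconds to the label: (4 × 3600 + 22 × 60 + 50) = 15770.
Frame index = 15770 × 24 + 3 = 378483.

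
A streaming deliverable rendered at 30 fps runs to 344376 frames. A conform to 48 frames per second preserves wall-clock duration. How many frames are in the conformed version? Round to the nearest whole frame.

Frames at target rate = 344376 × (48) / (30) = 2755008/5 ≈ 551001.600.
Nearest whole frame: 551002.

551002 frames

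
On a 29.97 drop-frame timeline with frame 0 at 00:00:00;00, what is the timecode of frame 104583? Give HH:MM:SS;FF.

00:58:09;19

Each 10-minute DF block holds 10 × 60 × 30 − 9 × 2 = 17982 frames. 104583 ÷ 17982 → 5 full blocks, remainder 14673.
Within the partial block the first minute is 1800 frames and each further minute 1798, so 8 further minute boundaries passed. Total skipped labels = 18 × 5 + 2 × 8 = 106.
Non-drop label index = 104583 + 106 = 104689; at 30 labels/s that is 00:58:09:19, i.e. DF 00:58:09;19.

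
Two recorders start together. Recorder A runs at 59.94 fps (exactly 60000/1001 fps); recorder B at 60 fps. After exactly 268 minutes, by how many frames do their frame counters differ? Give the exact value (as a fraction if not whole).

268 min = 16080 s.
A emits 60000/1001 × 16080 = 964800000/1001 frames; B emits 60 × 16080 = 964800.
Difference = 964800/1001 frames (≈ 963.8362); B is ahead of A.

964800/1001 frames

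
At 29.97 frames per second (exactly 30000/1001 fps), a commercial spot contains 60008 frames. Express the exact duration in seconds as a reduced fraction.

Running time = 60008 ÷ (30000/1001) = 60008 × 1001/30000 = 7508501/3750 s.

7508501/3750 seconds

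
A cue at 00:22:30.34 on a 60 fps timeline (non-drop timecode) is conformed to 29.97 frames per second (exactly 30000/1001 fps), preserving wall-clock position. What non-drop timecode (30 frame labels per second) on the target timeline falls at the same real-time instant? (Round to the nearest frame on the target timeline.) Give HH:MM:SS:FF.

00:22:29:07

Source frame index: (0×3600 + 22×60 + 30) × 60 + 34 = 81034.
Real time: 81034 / (60) = 40517/30 s.
Target frame: (40517/30) × (30000/1001) = 40517000/1001 ≈ 40476.523 → 40477.
At 30 labels/s: frame 40477 → 00:22:29:07.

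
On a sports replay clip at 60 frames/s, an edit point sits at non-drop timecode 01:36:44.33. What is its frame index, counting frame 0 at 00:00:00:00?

frame 348273

Total seconds to the label: (1 × 3600 + 36 × 60 + 44) = 5804.
Frame index = 5804 × 60 + 33 = 348273.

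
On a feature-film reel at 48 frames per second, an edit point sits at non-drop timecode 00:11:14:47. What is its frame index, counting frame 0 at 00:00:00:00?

32399

Total seconds to the label: (0 × 3600 + 11 × 60 + 14) = 674.
Frame index = 674 × 48 + 47 = 32399.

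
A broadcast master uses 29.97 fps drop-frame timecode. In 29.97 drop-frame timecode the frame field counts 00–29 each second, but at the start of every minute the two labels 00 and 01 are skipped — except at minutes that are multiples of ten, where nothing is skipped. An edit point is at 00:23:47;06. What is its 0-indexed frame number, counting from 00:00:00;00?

42774

Complete 10-minute blocks: 2, each 17982 frames → 35964.
Remaining 3 whole minutes in the current block: 1800 + 2 × 1798 = 5396 frames.
Within the current minute: 47 × 30 + 6 − 2 = 1414 (labels ;00/;01 skipped at this minute). Total = 35964 + 5396 + 1414 = 42774.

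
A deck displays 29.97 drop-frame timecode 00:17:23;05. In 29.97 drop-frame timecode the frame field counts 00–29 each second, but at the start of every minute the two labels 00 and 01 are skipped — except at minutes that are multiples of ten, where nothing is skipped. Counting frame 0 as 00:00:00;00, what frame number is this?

Complete 10-minute blocks: 1, each 17982 frames → 17982.
Remaining 7 whole minutes in the current block: 1800 + 6 × 1798 = 12588 frames.
Within the current minute: 23 × 30 + 5 − 2 = 693 (labels ;00/;01 skipped at this minute). Total = 17982 + 12588 + 693 = 31263.

31263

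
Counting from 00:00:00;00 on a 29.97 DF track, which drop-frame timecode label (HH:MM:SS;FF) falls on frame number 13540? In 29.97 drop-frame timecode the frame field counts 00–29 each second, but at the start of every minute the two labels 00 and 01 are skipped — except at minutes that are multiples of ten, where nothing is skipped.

00:07:31;24

Each 10-minute DF block holds 10 × 60 × 30 − 9 × 2 = 17982 frames. 13540 ÷ 17982 → 0 full blocks, remainder 13540.
Within the partial block the first minute is 1800 frames and each further minute 1798, so 7 further minute boundaries passed. Total skipped labels = 18 × 0 + 2 × 7 = 14.
Non-drop label index = 13540 + 14 = 13554; at 30 labels/s that is 00:07:31:24, i.e. DF 00:07:31;24.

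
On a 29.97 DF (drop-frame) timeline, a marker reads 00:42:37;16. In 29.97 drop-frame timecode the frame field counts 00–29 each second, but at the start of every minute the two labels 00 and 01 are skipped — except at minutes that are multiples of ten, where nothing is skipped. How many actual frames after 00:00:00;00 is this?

Complete 10-minute blocks: 4, each 17982 frames → 71928.
Remaining 2 whole minutes in the current block: 1800 + 1 × 1798 = 3598 frames.
Within the current minute: 37 × 30 + 16 − 2 = 1124 (labels ;00/;01 skipped at this minute). Total = 71928 + 3598 + 1124 = 76650.

76650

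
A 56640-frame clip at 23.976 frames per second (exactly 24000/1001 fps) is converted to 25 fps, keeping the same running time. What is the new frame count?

Target frames = source frames × (target rate / source rate) = 56640 × (25)/(24000/1001) = 56640 × 1001/960 = 59059.

59059 frames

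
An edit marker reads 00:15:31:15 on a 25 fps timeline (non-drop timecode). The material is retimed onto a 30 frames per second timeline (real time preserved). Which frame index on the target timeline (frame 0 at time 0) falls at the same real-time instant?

frame 27948

Source frame index: (0×3600 + 15×60 + 31) × 25 + 15 = 23290.
Real time: 23290 / (25) = 4658/5 s.
Target frame: (4658/5) × (30) = 27948.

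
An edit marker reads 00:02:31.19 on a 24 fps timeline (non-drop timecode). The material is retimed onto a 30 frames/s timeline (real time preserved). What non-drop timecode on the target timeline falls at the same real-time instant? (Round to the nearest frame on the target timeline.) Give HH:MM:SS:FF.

00:02:31:24

Source frame index: (0×3600 + 2×60 + 31) × 24 + 19 = 3643.
Real time: 3643 / (24) = 3643/24 s.
Target frame: (3643/24) × (30) = 18215/4 ≈ 4553.750 → 4554.
At 30 labels/s: frame 4554 → 00:02:31:24.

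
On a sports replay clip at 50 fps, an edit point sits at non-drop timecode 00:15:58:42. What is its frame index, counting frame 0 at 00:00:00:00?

Total seconds to the label: (0 × 3600 + 15 × 60 + 58) = 958.
Frame index = 958 × 50 + 42 = 47942.

frame 47942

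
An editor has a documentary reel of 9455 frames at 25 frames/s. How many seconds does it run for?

Running time = 9455 / (25) = 378.2 s.

378.2 seconds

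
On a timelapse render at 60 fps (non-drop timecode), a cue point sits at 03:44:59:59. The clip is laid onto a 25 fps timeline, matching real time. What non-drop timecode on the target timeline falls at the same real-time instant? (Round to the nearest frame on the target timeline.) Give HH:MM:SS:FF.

03:45:00:00

Source frame index: (3×3600 + 44×60 + 59) × 60 + 59 = 809999.
Real time: 809999 / (60) = 809999/60 s.
Target frame: (809999/60) × (25) = 4049995/12 ≈ 337499.583 → 337500.
At 25 labels/s: frame 337500 → 03:45:00:00.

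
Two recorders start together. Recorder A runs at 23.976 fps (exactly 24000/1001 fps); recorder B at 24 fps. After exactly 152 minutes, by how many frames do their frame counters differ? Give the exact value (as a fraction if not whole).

218880/1001 frames

152 min = 9120 s.
A emits 24000/1001 × 9120 = 218880000/1001 frames; B emits 24 × 9120 = 218880.
Difference = 218880/1001 frames (≈ 218.6613); B is ahead of A.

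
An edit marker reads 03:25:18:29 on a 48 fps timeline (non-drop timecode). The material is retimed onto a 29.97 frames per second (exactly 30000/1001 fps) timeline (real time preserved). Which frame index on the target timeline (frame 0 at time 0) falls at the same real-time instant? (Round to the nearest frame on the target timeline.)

Source frame index: (3×3600 + 25×60 + 18) × 48 + 29 = 591293.
Real time: 591293 / (48) = 591293/48 s.
Target frame: (591293/48) × (30000/1001) = 369558125/1001 ≈ 369188.936 → 369189.

frame 369189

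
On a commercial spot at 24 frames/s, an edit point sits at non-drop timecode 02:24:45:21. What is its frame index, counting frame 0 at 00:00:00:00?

208461

Total seconds to the label: (2 × 3600 + 24 × 60 + 45) = 8685.
Frame index = 8685 × 24 + 21 = 208461.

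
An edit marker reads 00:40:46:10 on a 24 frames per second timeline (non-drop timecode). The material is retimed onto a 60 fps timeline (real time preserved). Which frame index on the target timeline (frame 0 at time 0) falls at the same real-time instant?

frame 146785

Source frame index: (0×3600 + 40×60 + 46) × 24 + 10 = 58714.
Real time: 58714 / (24) = 29357/12 s.
Target frame: (29357/12) × (60) = 146785.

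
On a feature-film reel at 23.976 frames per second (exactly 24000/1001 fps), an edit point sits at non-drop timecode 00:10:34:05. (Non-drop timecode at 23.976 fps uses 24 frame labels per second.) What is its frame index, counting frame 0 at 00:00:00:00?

frame 15221

Total seconds to the label: (0 × 3600 + 10 × 60 + 34) = 634.
Frame index = 634 × 24 + 5 = 15221.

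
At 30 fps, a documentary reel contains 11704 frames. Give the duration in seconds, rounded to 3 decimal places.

390.133 seconds

Running time = 11704 × 1/30 = 5852/15 s ≈ 390.133 s.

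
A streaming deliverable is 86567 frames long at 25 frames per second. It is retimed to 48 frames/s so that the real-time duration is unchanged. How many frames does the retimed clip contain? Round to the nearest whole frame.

166209 frames

Frames at target rate = 86567 × (48) / (25) = 4155216/25 ≈ 166208.640.
Nearest whole frame: 166209.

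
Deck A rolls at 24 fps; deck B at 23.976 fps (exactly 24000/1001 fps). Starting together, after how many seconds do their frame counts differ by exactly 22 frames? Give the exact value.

The gap grows by |24000/1001 − 24| = 24/1001 frames per second.
Time for a 22-frame gap: 22 ÷ (24/1001) = 11011/12 s.

11011/12 seconds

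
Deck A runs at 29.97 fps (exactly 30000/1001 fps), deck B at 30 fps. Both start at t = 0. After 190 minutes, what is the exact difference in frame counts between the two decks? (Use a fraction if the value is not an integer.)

342000/1001 frames

190 min = 11400 s.
A emits 30000/1001 × 11400 = 342000000/1001 frames; B emits 30 × 11400 = 342000.
Difference = 342000/1001 frames (≈ 341.6583); B is ahead of A.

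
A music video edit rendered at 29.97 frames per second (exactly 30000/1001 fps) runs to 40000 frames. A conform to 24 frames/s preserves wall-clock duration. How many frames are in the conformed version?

32032 frames

Target frames = source frames × (target rate / source rate) = 40000 × (24)/(30000/1001) = 40000 × 1001/1250 = 32032.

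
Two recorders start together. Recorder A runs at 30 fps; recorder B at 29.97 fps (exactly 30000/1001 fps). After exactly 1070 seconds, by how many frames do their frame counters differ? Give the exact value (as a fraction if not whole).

32100/1001 frames

A emits 30 × 1070 = 32100 frames; B emits 30000/1001 × 1070 = 32100000/1001.
Difference = 32100/1001 frames (≈ 32.0679); B is behind A.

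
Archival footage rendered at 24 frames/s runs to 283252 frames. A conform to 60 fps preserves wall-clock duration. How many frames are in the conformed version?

Target frames = source frames × (target rate / source rate) = 283252 × (60)/(24) = 283252 × 5/2 = 708130.

708130 frames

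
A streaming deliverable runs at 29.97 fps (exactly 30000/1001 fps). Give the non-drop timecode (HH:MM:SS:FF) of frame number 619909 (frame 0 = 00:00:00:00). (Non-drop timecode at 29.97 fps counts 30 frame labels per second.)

619909 ÷ 30 = 20663 full seconds, remainder 19 frames.
20663 s = 5 h 44 min 23 s.
Timecode: 05:44:23:19.

05:44:23:19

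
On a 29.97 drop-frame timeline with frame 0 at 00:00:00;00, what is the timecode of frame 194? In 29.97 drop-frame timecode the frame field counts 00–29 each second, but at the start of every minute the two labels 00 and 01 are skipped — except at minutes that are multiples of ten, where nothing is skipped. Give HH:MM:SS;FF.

00:00:06;14

Ten DF minutes hold 17982 frames, so frame 194 lies in block 0 (frames 0–17981) with 194 frames into that block.
The block's first minute is 1800 frames and the rest 1798 each; 194 frames reaches minute 0, so 0 × 18 + 0 × 2 = 0 labels have been skipped so far.
Adding those back, label number 194 + 0 = 194 at 30 labels/s is 6 s + 14 f = 0 h 0 min 6 s frame 14, i.e. 00:00:06;14.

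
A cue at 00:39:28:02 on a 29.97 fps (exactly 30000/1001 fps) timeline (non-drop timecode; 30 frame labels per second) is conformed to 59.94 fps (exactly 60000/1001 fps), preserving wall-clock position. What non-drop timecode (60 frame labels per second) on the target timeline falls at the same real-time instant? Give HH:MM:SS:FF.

Source frame index: (0×3600 + 39×60 + 28) × 30 + 2 = 71042.
Real time: 71042 / (30000/1001) = 35556521/15000 s.
Target frame: (35556521/15000) × (60000/1001) = 142084.
At 60 labels/s: frame 142084 → 00:39:28:04.

00:39:28:04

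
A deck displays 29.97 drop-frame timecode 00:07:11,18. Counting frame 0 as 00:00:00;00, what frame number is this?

12934

As if non-drop at 30 labels/s: (0 × 3600 + 7 × 60 + 11) × 30 + 18 = 12948.
Minute boundaries passed: 7; those not divisible by 10: 7 − 0 = 7; dropped labels = 2 × 7 = 14.
Actual frame index = 12948 − 14 = 12934.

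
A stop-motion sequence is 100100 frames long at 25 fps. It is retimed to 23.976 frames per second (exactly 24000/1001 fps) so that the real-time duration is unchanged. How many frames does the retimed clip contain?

96000 frames

Target frames = source frames × (target rate / source rate) = 100100 × (24000/1001)/(25) = 100100 × 960/1001 = 96000.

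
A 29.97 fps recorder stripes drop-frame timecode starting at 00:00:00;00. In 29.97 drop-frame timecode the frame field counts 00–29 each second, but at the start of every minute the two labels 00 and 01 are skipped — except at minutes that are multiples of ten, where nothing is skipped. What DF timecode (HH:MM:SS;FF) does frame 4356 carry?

Ten DF minutes hold 17982 frames, so frame 4356 lies in block 0 (frames 0–17981) with 4356 frames into that block.
The block's first minute is 1800 frames and the rest 1798 each; 4356 frames reaches minute 2, so 0 × 18 + 2 × 2 = 4 labels have been skipped so far.
Adding those back, label number 4356 + 4 = 4360 at 30 labels/s is 145 s + 10 f = 0 h 2 min 25 s frame 10, i.e. 00:02:25;10.

00:02:25;10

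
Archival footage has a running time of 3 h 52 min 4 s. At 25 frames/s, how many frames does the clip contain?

3 h 52 min 4 s = 13924 s.
Frames = 13924 × 25 = 348100.

348100 frames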